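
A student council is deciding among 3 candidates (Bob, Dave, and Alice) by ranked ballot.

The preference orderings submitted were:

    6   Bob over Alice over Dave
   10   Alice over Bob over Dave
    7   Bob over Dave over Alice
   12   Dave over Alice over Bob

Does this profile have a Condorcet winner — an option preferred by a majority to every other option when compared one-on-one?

No

Head-to-head results (35 voters total):
Bob vs Dave: Bob wins 23–12.
Bob vs Alice: Alice wins 22–13.
Dave vs Alice: Dave wins 19–16.
No candidate beats all others: Bob beats Dave beats Alice beats Bob, a majority cycle.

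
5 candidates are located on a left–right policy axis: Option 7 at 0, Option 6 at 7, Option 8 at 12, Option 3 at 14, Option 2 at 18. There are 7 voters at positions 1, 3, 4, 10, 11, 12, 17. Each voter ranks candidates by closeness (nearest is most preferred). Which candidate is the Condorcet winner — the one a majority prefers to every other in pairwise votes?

With single-peaked preferences on a line, the Condorcet winner is the candidate closest to the median voter.
The median voter (position 10) is closest to Option 8 at 12.
Check: Option 8 vs Option 6 — voters closer to Option 8: 4 of 7.

Option 8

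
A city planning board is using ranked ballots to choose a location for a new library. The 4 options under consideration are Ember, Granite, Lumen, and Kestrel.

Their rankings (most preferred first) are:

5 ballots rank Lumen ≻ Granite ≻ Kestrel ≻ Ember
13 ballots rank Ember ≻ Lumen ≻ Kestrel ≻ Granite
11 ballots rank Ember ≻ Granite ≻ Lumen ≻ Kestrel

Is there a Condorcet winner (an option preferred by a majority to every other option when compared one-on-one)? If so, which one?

Head-to-head results (29 voters total):
Ember vs Granite: Ember wins 24–5.
Ember vs Lumen: Ember wins 24–5.
Ember vs Kestrel: Ember wins 24–5.
Granite vs Lumen: Lumen wins 18–11.
Granite vs Kestrel: Granite wins 16–13.
Lumen vs Kestrel: Lumen wins 29–0.
Ember beats each rival — Granite (24–5), Lumen (24–5), Kestrel (24–5) — so Ember is the Condorcet winner.

Ember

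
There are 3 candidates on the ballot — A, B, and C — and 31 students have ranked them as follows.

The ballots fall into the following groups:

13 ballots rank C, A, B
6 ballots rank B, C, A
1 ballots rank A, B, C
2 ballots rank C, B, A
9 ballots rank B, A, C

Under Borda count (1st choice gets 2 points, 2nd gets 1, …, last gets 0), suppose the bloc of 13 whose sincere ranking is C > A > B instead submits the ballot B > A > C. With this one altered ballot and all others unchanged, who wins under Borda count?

B

Borda totals with the altered ballot: A 24, B 59, C 10.
The switch changes the winner from C to B.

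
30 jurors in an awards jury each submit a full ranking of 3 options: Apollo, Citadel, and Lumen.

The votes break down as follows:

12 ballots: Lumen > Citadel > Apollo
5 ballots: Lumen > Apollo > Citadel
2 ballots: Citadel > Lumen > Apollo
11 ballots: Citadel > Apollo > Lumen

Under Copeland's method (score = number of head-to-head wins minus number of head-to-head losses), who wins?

Lumen

Pairwise results:
  Apollo vs Citadel: Citadel wins 25–5.
  Apollo vs Lumen: Lumen wins 19–11.
  Citadel vs Lumen: Lumen wins 17–13.
Copeland scores (wins − losses):
  Apollo: 0 − 2 = -2
  Citadel: 1 − 1 = 0
  Lumen: 2 − 0 = 2
Lumen has the best Copeland score.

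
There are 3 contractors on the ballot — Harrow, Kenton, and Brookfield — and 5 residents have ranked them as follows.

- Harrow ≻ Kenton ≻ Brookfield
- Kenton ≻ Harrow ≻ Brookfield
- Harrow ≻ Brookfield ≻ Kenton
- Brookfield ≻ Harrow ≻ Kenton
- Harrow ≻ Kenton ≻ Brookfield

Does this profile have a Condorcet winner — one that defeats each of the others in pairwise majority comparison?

Head-to-head results (5 voters total):
Harrow vs Kenton: Harrow wins 4–1.
Harrow vs Brookfield: Harrow wins 4–1.
Kenton vs Brookfield: Kenton wins 3–2.
Harrow beats each rival — Kenton (4–1), Brookfield (4–1) — so Harrow is the Condorcet winner.

Yes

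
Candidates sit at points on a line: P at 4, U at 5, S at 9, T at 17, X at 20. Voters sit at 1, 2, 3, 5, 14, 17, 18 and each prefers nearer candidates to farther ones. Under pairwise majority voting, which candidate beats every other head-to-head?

With single-peaked preferences on a line, the Condorcet winner is the candidate closest to the median voter.
The median voter (position 5) is closest to U at 5.
Check: U vs X — voters closer to U: 4 of 7.

U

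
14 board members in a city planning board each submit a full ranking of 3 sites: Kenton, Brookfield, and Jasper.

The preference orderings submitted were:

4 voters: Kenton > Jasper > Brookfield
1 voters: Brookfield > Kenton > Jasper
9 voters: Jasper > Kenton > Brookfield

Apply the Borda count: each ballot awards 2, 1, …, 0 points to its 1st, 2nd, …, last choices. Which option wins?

Borda scores:
  Kenton: 4·2 + 1 + 9·1 = 18
  Brookfield: 4·0 + 2 + 9·0 = 2
  Jasper: 4·1 + 0 + 9·2 = 22
Jasper has the highest total.

Jasper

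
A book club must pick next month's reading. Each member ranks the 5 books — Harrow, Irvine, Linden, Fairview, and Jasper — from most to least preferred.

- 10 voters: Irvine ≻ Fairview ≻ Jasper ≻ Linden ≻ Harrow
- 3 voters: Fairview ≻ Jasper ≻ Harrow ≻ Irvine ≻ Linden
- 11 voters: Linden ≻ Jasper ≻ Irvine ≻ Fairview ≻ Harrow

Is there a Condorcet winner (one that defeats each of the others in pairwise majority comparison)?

No

Head-to-head results (24 voters total):
Harrow vs Irvine: Irvine wins 21–3.
Harrow vs Linden: Linden wins 21–3.
Harrow vs Fairview: Fairview wins 24–0.
Harrow vs Jasper: Jasper wins 24–0.
Irvine vs Linden: Irvine wins 13–11.
Irvine vs Fairview: Irvine wins 21–3.
Irvine vs Jasper: Jasper wins 14–10.
Linden vs Fairview: Fairview wins 13–11.
Linden vs Jasper: Jasper wins 13–11.
Fairview vs Jasper: Fairview wins 13–11.
No candidate beats all others: Irvine beats Fairview beats Jasper beats Irvine, a majority cycle.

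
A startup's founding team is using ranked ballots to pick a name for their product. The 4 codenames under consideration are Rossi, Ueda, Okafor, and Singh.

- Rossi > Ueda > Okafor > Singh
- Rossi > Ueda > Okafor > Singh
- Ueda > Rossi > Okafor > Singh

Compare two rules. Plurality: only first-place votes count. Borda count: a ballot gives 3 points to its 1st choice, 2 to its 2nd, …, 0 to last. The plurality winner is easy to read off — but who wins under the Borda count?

Plurality first-place counts: Rossi 2, Ueda 1, Okafor 0, Singh 0 → Rossi.
Borda totals: Rossi 8, Ueda 7, Okafor 3, Singh 0 → Rossi.

Rossi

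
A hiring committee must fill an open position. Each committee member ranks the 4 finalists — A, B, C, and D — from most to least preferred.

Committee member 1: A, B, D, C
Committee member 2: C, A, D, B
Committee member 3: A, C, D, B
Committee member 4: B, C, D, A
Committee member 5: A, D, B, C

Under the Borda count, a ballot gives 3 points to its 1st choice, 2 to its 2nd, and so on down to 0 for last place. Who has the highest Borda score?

Borda scores:
  A: 3 + 2 + 3 + 0 + 3 = 11
  B: 2 + 0 + 0 + 3 + 1 = 6
  C: 0 + 3 + 2 + 2 + 0 = 7
  D: 1 + 1 + 1 + 1 + 2 = 6
A has the highest total.

A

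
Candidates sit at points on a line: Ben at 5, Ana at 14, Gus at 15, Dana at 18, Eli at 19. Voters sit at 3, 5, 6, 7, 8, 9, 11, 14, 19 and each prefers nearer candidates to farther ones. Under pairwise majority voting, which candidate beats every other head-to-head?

With single-peaked preferences on a line, the Condorcet winner is the candidate closest to the median voter.
The median voter (position 8) is closest to Ben at 5.
Check: Ben vs Gus — voters closer to Ben: 6 of 9.

Ben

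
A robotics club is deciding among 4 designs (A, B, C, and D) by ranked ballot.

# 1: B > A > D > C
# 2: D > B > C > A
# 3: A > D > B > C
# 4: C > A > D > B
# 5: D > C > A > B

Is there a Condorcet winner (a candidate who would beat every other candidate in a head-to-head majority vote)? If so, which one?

Head-to-head results (5 voters total):
A vs B: A wins 3–2.
A vs C: C wins 3–2.
A vs D: A wins 3–2.
B vs C: B wins 3–2.
B vs D: D wins 4–1.
C vs D: D wins 4–1.
No candidate beats all others: A beats B beats C beats A, a majority cycle.

There is no Condorcet winner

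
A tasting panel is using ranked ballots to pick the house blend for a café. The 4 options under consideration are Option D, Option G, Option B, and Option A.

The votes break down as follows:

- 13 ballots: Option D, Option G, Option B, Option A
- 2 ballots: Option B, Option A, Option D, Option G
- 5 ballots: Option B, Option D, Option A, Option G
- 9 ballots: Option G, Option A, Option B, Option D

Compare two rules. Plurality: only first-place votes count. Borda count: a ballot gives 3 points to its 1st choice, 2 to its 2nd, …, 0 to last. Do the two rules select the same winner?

Plurality first-place counts: Option D 13, Option G 9, Option B 7, Option A 0 → Option D.
Borda totals: Option D 51, Option G 53, Option B 43, Option A 27 → Option G.
The two rules disagree: plurality picks Option D, Borda picks Option G.

No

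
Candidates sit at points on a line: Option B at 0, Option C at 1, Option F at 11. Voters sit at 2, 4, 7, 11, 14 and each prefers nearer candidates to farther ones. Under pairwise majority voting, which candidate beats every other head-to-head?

With single-peaked preferences on a line, the Condorcet winner is the candidate closest to the median voter.
The median voter (position 7) is closest to Option F at 11.
Check: Option F vs Option C — voters closer to Option F: 3 of 5.

Option F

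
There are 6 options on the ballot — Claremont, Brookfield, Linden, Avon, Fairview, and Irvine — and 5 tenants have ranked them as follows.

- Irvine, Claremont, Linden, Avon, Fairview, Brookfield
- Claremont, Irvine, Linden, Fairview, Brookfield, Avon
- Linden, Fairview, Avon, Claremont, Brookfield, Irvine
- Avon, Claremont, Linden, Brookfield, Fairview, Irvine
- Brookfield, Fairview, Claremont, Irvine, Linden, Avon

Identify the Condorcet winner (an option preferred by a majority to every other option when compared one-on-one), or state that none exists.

Claremont

Head-to-head results (5 voters total):
Claremont vs Brookfield: Claremont wins 4–1.
Claremont vs Linden: Claremont wins 4–1.
Claremont vs Avon: Claremont wins 3–2.
Claremont vs Fairview: Claremont wins 3–2.
Claremont vs Irvine: Claremont wins 4–1.
Brookfield vs Linden: Linden wins 4–1.
Brookfield vs Avon: Avon wins 3–2.
Brookfield vs Fairview: Fairview wins 3–2.
Brookfield vs Irvine: Brookfield wins 3–2.
Linden vs Avon: Linden wins 4–1.
Linden vs Fairview: Linden wins 4–1.
Linden vs Irvine: Irvine wins 3–2.
Avon vs Fairview: Fairview wins 3–2.
Avon vs Irvine: Irvine wins 3–2.
Fairview vs Irvine: Fairview wins 3–2.
Claremont beats each rival — Brookfield (4–1), Linden (4–1), Avon (3–2), Fairview (3–2), Irvine (4–1) — so Claremont is the Condorcet winner.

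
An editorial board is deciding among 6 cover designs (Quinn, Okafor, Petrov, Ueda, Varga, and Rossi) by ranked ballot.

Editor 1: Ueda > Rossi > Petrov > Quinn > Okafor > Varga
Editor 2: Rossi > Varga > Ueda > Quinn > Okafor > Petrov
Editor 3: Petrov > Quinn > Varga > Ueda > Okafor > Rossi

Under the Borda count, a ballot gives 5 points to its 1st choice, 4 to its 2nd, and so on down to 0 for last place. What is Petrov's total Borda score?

Borda scores:
  Quinn: 2 + 2 + 4 = 8
  Okafor: 1 + 1 + 1 = 3
  Petrov: 3 + 0 + 5 = 8
  Ueda: 5 + 3 + 2 = 10
  Varga: 0 + 4 + 3 = 7
  Rossi: 4 + 5 + 0 = 9

8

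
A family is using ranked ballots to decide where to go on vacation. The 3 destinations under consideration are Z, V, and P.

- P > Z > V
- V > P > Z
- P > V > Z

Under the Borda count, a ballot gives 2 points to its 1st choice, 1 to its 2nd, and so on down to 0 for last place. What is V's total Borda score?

3

Borda scores:
  Z: 1 + 0 + 0 = 1
  V: 0 + 2 + 1 = 3
  P: 2 + 1 + 2 = 5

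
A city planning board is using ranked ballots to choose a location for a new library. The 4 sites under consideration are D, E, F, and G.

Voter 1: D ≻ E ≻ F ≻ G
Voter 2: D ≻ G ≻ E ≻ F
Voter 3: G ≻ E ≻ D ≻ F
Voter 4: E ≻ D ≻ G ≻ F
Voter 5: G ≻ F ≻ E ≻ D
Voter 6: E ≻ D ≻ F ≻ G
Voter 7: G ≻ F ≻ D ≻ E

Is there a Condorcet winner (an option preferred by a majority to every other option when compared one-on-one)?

No

Head-to-head results (7 voters total):
D vs E: E wins 4–3.
D vs F: D wins 5–2.
D vs G: D wins 4–3.
E vs F: E wins 5–2.
E vs G: G wins 4–3.
F vs G: G wins 5–2.
No candidate beats all others: D beats G beats E beats D, a majority cycle.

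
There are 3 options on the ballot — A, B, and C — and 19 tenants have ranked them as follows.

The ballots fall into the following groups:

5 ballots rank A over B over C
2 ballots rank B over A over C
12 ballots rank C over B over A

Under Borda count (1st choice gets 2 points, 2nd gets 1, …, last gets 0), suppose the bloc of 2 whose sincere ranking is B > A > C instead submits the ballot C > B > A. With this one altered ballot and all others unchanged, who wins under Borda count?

Borda totals with the altered ballot: A 10, B 19, C 28.
The winner is unchanged: still C.

C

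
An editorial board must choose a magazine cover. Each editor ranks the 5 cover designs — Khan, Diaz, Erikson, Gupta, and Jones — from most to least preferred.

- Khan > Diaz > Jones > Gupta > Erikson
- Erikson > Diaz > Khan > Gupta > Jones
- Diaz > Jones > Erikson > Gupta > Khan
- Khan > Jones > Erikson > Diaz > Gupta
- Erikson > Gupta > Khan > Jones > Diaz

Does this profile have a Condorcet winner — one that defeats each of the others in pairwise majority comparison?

Head-to-head results (5 voters total):
Khan vs Diaz: Khan wins 3–2.
Khan vs Erikson: Erikson wins 3–2.
Khan vs Gupta: Khan wins 3–2.
Khan vs Jones: Khan wins 4–1.
Diaz vs Erikson: Erikson wins 3–2.
Diaz vs Gupta: Diaz wins 4–1.
Diaz vs Jones: Diaz wins 3–2.
Erikson vs Gupta: Erikson wins 4–1.
Erikson vs Jones: Jones wins 3–2.
Gupta vs Jones: Jones wins 3–2.
No candidate beats all others: Khan beats Jones beats Erikson beats Khan, a majority cycle.

No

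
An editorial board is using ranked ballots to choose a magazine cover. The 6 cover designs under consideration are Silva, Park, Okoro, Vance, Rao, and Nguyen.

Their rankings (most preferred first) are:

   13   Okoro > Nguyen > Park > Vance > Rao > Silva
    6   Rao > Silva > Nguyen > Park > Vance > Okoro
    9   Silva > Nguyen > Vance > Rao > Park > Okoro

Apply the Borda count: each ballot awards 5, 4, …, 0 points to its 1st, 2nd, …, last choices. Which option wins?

Nguyen

Borda scores:
  Silva: 13·0 + 6·4 + 9·5 = 69
  Park: 13·3 + 6·2 + 9·1 = 60
  Okoro: 13·5 + 6·0 + 9·0 = 65
  Vance: 13·2 + 6·1 + 9·3 = 59
  Rao: 13·1 + 6·5 + 9·2 = 61
  Nguyen: 13·4 + 6·3 + 9·4 = 106
Nguyen has the highest total.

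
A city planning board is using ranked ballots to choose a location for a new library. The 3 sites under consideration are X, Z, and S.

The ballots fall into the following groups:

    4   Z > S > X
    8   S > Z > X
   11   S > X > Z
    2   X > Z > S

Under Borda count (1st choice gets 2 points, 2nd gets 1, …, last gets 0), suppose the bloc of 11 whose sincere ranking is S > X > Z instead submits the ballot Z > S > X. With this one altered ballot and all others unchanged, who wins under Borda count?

Borda totals with the altered ballot: X 4, Z 40, S 31.
The switch changes the winner from S to Z.

Z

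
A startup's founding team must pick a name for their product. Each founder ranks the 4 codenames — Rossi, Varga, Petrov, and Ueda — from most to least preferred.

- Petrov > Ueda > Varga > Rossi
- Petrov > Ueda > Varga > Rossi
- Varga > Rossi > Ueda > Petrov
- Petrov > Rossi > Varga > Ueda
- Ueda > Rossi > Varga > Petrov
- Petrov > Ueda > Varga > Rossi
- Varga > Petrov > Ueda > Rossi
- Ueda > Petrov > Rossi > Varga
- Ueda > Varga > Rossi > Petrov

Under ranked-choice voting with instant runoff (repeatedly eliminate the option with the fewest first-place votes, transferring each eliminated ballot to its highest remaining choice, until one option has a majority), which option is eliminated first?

Rossi

Round 1: Petrov 4, Ueda 3, Varga 2, Rossi 0. Rossi has the fewest and is eliminated.
Round 2: Petrov 4, Ueda 3, Varga 2. Varga has the fewest and is eliminated.
Round 3: Petrov 5, Ueda 4. Petrov has a majority.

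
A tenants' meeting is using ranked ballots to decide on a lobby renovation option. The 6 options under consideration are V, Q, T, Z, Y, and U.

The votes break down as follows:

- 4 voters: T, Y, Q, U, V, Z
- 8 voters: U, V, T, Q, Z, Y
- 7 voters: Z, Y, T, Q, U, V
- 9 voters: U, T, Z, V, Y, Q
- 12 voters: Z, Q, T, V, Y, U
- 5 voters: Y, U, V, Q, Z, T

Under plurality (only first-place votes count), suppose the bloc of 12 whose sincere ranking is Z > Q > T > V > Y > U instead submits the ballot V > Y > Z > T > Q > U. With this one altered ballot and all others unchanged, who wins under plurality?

First-place totals with the altered ballot: V 12, Q 0, T 4, Z 7, Y 5, U 17.
The switch changes the winner from Z to U.

U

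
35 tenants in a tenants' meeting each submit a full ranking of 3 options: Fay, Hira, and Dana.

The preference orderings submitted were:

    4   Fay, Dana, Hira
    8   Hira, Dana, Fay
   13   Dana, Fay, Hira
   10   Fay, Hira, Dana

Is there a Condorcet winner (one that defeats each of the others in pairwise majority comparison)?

Head-to-head results (35 voters total):
Fay vs Hira: Fay wins 27–8.
Fay vs Dana: Dana wins 21–14.
Hira vs Dana: Hira wins 18–17.
No candidate beats all others: Fay beats Hira beats Dana beats Fay, a majority cycle.

No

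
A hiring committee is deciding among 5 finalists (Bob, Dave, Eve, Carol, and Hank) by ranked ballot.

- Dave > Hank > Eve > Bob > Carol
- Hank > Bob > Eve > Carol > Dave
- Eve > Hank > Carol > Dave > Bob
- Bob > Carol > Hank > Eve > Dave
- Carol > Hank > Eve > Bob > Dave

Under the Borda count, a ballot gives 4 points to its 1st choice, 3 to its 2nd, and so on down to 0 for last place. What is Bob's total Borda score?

Borda scores:
  Bob: 1 + 3 + 0 + 4 + 1 = 9
  Dave: 4 + 0 + 1 + 0 + 0 = 5
  Eve: 2 + 2 + 4 + 1 + 2 = 11
  Carol: 0 + 1 + 2 + 3 + 4 = 10
  Hank: 3 + 4 + 3 + 2 + 3 = 15

9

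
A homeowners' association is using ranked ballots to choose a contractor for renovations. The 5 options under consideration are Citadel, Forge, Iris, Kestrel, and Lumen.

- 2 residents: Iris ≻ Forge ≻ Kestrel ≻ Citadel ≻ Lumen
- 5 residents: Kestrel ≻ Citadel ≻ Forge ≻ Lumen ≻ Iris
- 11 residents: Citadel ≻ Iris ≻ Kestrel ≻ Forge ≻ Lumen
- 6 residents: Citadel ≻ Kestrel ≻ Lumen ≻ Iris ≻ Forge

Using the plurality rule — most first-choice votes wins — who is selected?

First-place vote totals:
  Citadel: 17
  Forge: 0
  Iris: 2
  Kestrel: 5
  Lumen: 0
Citadel has the most first-place votes.

Citadel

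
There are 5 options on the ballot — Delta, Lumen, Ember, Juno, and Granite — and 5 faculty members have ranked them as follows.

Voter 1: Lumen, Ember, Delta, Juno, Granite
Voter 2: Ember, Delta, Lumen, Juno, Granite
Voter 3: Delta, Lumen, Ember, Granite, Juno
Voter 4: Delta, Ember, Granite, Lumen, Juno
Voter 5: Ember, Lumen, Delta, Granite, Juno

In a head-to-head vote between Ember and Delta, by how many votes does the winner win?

1

Ballots ranking Ember above Delta: 3.
Ballots ranking Delta above Ember: 2.
Ember wins 3–2, a margin of 1.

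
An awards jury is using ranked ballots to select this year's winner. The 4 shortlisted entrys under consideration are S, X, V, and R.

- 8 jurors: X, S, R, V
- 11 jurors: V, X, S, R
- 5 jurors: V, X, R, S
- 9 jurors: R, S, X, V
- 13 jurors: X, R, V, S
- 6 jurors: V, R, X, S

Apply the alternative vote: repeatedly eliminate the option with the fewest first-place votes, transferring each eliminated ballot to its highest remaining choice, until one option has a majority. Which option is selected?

X

Round 1: V 22, X 21, R 9, S 0. S has the fewest and is eliminated.
Round 2: V 22, X 21, R 9. R has the fewest and is eliminated.
Round 3: X 30, V 22. X has a majority.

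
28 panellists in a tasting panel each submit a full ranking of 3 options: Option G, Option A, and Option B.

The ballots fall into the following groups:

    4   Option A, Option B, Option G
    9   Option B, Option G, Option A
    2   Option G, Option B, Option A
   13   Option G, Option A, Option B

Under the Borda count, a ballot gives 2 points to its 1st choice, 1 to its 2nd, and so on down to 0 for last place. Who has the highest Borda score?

Option G

Borda scores:
  Option G: 4·0 + 9·1 + 2·2 + 13·2 = 39
  Option A: 4·2 + 9·0 + 2·0 + 13·1 = 21
  Option B: 4·1 + 9·2 + 2·1 + 13·0 = 24
Option G has the highest total.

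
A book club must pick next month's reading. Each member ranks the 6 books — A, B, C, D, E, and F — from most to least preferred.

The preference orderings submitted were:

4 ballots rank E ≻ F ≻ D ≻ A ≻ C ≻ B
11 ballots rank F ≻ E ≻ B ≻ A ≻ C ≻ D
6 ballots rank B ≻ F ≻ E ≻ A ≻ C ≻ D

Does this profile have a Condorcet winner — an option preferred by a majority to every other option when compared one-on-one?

Yes

Head-to-head results (21 voters total):
A vs B: B wins 17–4.
A vs C: A wins 21–0.
A vs D: A wins 17–4.
A vs E: E wins 21–0.
A vs F: F wins 21–0.
B vs C: B wins 17–4.
B vs D: B wins 17–4.
B vs E: E wins 15–6.
B vs F: F wins 15–6.
C vs D: C wins 17–4.
C vs E: E wins 21–0.
C vs F: F wins 21–0.
D vs E: E wins 21–0.
D vs F: F wins 21–0.
E vs F: F wins 17–4.
F beats each rival — A (21–0), B (15–6), C (21–0), D (21–0), E (17–4) — so F is the Condorcet winner.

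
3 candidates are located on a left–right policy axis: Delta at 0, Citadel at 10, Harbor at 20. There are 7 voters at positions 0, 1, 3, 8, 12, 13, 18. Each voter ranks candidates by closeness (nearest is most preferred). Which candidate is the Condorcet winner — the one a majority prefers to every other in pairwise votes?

With single-peaked preferences on a line, the Condorcet winner is the candidate closest to the median voter.
The median voter (position 8) is closest to Citadel at 10.
Check: Citadel vs Delta — voters closer to Citadel: 4 of 7.

Citadel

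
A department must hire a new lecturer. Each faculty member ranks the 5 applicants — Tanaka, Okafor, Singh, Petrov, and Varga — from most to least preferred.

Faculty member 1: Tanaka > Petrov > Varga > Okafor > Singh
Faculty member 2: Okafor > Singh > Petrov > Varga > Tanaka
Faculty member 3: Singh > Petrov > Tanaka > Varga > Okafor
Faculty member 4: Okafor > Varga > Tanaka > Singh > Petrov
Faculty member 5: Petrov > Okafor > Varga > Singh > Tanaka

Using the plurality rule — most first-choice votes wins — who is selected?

Okafor

First-place vote totals:
  Tanaka: 1
  Okafor: 2
  Singh: 1
  Petrov: 1
  Varga: 0
Okafor has the most first-place votes.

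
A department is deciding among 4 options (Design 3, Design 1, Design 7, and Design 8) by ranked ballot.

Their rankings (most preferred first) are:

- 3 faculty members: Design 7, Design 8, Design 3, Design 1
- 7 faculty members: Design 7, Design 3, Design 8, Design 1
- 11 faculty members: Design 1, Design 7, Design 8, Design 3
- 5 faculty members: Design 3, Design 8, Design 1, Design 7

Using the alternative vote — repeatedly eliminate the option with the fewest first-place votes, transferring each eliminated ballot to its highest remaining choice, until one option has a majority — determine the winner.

Round 1: Design 1 11, Design 7 10, Design 3 5, Design 8 0. Design 8 has the fewest and is eliminated.
Round 2: Design 1 11, Design 7 10, Design 3 5. Design 3 has the fewest and is eliminated.
Round 3: Design 1 16, Design 7 10. Design 1 has a majority.

Design 1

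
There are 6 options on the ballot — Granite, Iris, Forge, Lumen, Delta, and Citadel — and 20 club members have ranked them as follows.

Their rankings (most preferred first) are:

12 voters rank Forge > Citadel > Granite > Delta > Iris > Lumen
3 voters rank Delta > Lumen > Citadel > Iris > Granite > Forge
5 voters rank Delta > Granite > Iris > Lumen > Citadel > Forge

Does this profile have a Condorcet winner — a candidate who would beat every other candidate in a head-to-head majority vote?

Head-to-head results (20 voters total):
Granite vs Iris: Granite wins 17–3.
Granite vs Forge: Forge wins 12–8.
Granite vs Lumen: Granite wins 17–3.
Granite vs Delta: Granite wins 12–8.
Granite vs Citadel: Citadel wins 15–5.
Iris vs Forge: Forge wins 12–8.
Iris vs Lumen: Iris wins 17–3.
Iris vs Delta: Delta wins 20–0.
Iris vs Citadel: Citadel wins 15–5.
Forge vs Lumen: Forge wins 12–8.
Forge vs Delta: Forge wins 12–8.
Forge vs Citadel: Forge wins 12–8.
Lumen vs Delta: Delta wins 20–0.
Lumen vs Citadel: Citadel wins 12–8.
Delta vs Citadel: Citadel wins 12–8.
Forge beats each rival — Granite (12–8), Iris (12–8), Lumen (12–8), Delta (12–8), Citadel (12–8) — so Forge is the Condorcet winner.

Yes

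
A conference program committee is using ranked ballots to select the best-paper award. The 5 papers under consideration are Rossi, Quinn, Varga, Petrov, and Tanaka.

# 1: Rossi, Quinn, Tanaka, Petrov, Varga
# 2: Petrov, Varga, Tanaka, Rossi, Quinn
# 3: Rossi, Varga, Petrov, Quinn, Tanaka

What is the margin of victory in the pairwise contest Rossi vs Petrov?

Ballots ranking Rossi above Petrov: 2.
Ballots ranking Petrov above Rossi: 1.
Rossi wins 2–1, a margin of 1.

1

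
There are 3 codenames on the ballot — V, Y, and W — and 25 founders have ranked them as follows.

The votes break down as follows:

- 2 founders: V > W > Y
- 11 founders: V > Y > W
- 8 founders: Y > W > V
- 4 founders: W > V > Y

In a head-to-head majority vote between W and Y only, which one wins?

Y

Ballots ranking W above Y: 2+4 = 6.
Ballots ranking Y above W: 11+8 = 19.
Y wins the head-to-head, 19–6.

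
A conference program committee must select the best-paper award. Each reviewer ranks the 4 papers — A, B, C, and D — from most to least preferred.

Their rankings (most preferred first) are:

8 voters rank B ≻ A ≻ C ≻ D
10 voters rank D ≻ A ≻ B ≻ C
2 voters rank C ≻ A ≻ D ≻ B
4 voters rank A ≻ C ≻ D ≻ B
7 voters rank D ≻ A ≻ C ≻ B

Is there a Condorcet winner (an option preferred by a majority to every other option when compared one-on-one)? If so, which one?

D

Head-to-head results (31 voters total):
A vs B: A wins 23–8.
A vs C: A wins 29–2.
A vs D: D wins 17–14.
B vs C: B wins 18–13.
B vs D: D wins 23–8.
C vs D: D wins 17–14.
D beats each rival — A (17–14), B (23–8), C (17–14) — so D is the Condorcet winner.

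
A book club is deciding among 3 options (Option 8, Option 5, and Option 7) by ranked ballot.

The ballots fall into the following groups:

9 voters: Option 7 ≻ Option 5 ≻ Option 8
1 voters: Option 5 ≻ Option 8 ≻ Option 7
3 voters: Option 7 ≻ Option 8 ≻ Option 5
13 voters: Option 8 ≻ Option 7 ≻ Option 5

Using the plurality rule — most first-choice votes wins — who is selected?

First-place vote totals:
  Option 8: 13
  Option 5: 1
  Option 7: 12
Option 8 has the most first-place votes.

Option 8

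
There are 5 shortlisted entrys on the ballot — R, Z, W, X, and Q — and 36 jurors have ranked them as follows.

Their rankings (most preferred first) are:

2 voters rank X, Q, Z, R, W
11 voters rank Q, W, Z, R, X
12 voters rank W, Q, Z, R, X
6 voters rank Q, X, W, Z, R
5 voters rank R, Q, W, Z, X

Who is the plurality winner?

Q

First-place vote totals:
  R: 5
  Z: 0
  W: 12
  X: 2
  Q: 17
Q has the most first-place votes.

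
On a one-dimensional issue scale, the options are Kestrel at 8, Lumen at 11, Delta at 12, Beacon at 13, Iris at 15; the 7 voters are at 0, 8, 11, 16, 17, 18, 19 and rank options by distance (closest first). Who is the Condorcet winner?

Iris

With single-peaked preferences on a line, the Condorcet winner is the candidate closest to the median voter.
The median voter (position 16) is closest to Iris at 15.
Check: Iris vs Lumen — voters closer to Iris: 4 of 7.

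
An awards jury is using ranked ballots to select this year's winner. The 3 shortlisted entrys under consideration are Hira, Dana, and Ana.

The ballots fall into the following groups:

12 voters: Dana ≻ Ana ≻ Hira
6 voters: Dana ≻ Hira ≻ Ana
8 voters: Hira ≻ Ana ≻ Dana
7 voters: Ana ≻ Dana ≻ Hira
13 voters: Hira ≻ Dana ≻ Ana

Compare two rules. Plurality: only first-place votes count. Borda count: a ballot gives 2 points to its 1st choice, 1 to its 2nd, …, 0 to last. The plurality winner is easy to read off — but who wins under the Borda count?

Dana

Plurality first-place counts: Hira 21, Dana 18, Ana 7 → Hira.
Borda totals: Hira 48, Dana 56, Ana 34 → Dana.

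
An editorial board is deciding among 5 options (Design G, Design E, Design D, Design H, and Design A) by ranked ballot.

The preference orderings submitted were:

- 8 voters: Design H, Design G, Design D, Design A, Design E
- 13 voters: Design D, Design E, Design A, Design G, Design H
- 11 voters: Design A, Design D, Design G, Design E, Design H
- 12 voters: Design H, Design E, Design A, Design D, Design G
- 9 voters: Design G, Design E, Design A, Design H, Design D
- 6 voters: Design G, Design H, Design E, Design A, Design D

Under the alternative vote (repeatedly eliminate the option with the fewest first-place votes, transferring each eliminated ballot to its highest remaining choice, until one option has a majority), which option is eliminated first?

Design E

Round 1: Design H 20, Design G 15, Design D 13, Design A 11, Design E 0. Design E has the fewest and is eliminated.
Round 2: Design H 20, Design G 15, Design D 13, Design A 11. Design A has the fewest and is eliminated.
Round 3: Design D 24, Design H 20, Design G 15. Design G has the fewest and is eliminated.
Round 4: Design H 35, Design D 24. Design H has a majority.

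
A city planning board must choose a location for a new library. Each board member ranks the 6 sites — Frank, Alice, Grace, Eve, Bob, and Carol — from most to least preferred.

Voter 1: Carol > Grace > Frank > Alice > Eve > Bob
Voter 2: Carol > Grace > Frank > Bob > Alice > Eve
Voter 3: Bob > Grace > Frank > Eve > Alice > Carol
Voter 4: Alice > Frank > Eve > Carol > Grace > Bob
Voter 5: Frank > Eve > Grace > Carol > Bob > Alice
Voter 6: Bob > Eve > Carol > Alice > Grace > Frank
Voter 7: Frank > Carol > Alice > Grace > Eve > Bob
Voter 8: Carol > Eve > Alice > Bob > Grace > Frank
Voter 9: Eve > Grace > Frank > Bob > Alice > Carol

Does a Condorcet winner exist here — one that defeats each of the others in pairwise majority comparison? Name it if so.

None — there is no Condorcet winner

Head-to-head results (9 voters total):
Frank vs Alice: Frank wins 6–3.
Frank vs Grace: Grace wins 6–3.
Frank vs Eve: Frank wins 6–3.
Frank vs Bob: Frank wins 6–3.
Frank vs Carol: Frank wins 5–4.
Alice vs Grace: Grace wins 5–4.
Alice vs Eve: Eve wins 5–4.
Alice vs Bob: Bob wins 5–4.
Alice vs Carol: Carol wins 6–3.
Grace vs Eve: Eve wins 5–4.
Grace vs Bob: Grace wins 6–3.
Grace vs Carol: Carol wins 6–3.
Eve vs Bob: Eve wins 6–3.
Eve vs Carol: Eve wins 5–4.
Bob vs Carol: Carol wins 6–3.
No candidate beats all others: Frank beats Eve beats Grace beats Frank, a majority cycle.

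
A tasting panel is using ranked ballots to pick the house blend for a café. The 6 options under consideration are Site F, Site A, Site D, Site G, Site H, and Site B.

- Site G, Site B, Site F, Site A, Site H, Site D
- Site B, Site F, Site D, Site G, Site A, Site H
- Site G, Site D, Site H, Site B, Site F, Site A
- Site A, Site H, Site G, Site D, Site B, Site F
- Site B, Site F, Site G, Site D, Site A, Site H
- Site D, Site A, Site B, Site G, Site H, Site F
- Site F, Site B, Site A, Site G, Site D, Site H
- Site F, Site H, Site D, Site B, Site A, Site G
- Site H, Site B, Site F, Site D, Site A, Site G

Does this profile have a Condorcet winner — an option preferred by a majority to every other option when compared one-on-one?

Yes

Head-to-head results (9 voters total):
Site F vs Site A: Site F wins 7–2.
Site F vs Site D: Site F wins 6–3.
Site F vs Site G: Site F wins 5–4.
Site F vs Site H: Site F wins 5–4.
Site F vs Site B: Site B wins 7–2.
Site A vs Site D: Site D wins 6–3.
Site A vs Site G: Site A wins 5–4.
Site A vs Site H: Site A wins 6–3.
Site A vs Site B: Site B wins 7–2.
Site D vs Site G: Site G wins 5–4.
Site D vs Site H: Site D wins 5–4.
Site D vs Site B: Site B wins 5–4.
Site G vs Site H: Site G wins 6–3.
Site G vs Site B: Site B wins 6–3.
Site H vs Site B: Site B wins 5–4.
Site B beats each rival — Site F (7–2), Site A (7–2), Site D (5–4), Site G (6–3), Site H (5–4) — so Site B is the Condorcet winner.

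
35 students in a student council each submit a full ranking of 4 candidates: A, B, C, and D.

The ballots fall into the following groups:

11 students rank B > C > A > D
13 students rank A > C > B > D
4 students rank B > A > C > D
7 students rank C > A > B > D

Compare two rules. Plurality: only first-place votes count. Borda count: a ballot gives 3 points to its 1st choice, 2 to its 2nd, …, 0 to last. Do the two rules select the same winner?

No

Plurality first-place counts: A 13, B 15, C 7, D 0 → B.
Borda totals: A 72, B 65, C 73, D 0 → C.
The two rules disagree: plurality picks B, Borda picks C.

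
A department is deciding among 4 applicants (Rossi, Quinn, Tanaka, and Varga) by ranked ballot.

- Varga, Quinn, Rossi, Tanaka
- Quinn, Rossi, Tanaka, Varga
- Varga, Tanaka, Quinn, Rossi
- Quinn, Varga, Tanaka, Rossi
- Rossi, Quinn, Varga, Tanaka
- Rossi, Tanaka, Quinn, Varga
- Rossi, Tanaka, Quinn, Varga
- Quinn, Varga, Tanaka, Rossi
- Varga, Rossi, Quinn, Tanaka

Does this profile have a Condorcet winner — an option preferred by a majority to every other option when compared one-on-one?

Head-to-head results (9 voters total):
Rossi vs Quinn: Quinn wins 5–4.
Rossi vs Tanaka: Rossi wins 6–3.
Rossi vs Varga: Varga wins 5–4.
Quinn vs Tanaka: Quinn wins 6–3.
Quinn vs Varga: Quinn wins 6–3.
Tanaka vs Varga: Varga wins 6–3.
Quinn beats each rival — Rossi (5–4), Tanaka (6–3), Varga (6–3) — so Quinn is the Condorcet winner.

Yes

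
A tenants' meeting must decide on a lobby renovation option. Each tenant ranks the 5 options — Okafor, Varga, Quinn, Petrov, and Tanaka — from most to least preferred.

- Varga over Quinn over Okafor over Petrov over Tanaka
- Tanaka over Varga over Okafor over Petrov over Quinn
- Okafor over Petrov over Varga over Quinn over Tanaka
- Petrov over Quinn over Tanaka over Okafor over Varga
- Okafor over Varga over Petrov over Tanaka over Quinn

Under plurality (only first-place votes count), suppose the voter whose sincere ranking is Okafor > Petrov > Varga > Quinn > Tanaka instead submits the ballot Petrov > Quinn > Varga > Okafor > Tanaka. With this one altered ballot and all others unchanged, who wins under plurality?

First-place totals with the altered ballot: Okafor 1, Varga 1, Quinn 0, Petrov 2, Tanaka 1.
The switch changes the winner from Okafor to Petrov.

Petrov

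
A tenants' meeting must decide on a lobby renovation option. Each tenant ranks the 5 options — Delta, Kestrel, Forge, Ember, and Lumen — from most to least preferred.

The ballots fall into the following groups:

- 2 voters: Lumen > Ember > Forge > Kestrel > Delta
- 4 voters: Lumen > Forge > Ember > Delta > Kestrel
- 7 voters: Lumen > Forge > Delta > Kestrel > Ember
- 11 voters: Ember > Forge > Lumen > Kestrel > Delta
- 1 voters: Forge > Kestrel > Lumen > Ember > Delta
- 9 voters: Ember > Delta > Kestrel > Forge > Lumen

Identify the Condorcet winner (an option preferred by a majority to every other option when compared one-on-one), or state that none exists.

Head-to-head results (34 voters total):
Delta vs Kestrel: Delta wins 20–14.
Delta vs Forge: Forge wins 25–9.
Delta vs Ember: Ember wins 27–7.
Delta vs Lumen: Lumen wins 25–9.
Kestrel vs Forge: Forge wins 25–9.
Kestrel vs Ember: Ember wins 26–8.
Kestrel vs Lumen: Lumen wins 24–10.
Forge vs Ember: Ember wins 22–12.
Forge vs Lumen: Forge wins 21–13.
Ember vs Lumen: Ember wins 20–14.
Ember beats each rival — Delta (27–7), Kestrel (26–8), Forge (22–12), Lumen (20–14) — so Ember is the Condorcet winner.

Ember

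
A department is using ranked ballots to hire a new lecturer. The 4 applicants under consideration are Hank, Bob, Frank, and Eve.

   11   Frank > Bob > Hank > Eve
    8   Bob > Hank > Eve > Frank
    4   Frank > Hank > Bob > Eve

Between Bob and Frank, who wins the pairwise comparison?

Ballots ranking Bob above Frank: 8.
Ballots ranking Frank above Bob: 11+4 = 15.
Frank wins the head-to-head, 15–8.

Frank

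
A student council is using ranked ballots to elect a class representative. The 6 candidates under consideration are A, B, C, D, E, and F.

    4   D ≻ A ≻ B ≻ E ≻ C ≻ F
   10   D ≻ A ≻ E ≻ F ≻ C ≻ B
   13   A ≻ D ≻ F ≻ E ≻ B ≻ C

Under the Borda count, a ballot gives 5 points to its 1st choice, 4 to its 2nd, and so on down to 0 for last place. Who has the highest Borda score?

Borda scores:
  A: 4·4 + 10·4 + 13·5 = 121
  B: 4·3 + 10·0 + 13·1 = 25
  C: 4·1 + 10·1 + 13·0 = 14
  D: 4·5 + 10·5 + 13·4 = 122
  E: 4·2 + 10·3 + 13·2 = 64
  F: 4·0 + 10·2 + 13·3 = 59
D has the highest total.

D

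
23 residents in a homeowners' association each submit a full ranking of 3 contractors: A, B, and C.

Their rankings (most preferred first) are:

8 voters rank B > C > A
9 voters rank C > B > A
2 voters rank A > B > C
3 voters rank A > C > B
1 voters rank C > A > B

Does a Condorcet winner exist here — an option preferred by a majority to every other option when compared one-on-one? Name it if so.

Head-to-head results (23 voters total):
A vs B: B wins 17–6.
A vs C: C wins 18–5.
B vs C: C wins 13–10.
C beats each rival — A (18–5), B (13–10) — so C is the Condorcet winner.

C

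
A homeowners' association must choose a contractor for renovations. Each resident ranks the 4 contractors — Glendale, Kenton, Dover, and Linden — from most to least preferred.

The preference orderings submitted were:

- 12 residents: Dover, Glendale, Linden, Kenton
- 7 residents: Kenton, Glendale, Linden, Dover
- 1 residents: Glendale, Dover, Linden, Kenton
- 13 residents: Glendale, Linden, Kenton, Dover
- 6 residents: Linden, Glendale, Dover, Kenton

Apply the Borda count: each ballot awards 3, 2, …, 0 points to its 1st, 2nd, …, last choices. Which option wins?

Glendale

Borda scores:
  Glendale: 12·2 + 7·2 + 3 + 13·3 + 6·2 = 92
  Kenton: 12·0 + 7·3 + 0 + 13·1 + 6·0 = 34
  Dover: 12·3 + 7·0 + 2 + 13·0 + 6·1 = 44
  Linden: 12·1 + 7·1 + 1 + 13·2 + 6·3 = 64
Glendale has the highest total.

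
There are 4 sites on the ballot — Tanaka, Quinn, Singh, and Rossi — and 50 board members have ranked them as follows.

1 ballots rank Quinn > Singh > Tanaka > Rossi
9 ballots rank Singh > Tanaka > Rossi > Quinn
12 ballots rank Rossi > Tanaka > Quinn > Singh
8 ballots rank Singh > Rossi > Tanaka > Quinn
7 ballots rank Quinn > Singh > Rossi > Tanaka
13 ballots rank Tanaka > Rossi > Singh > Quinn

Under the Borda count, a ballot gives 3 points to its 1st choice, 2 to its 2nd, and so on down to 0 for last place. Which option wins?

Borda scores:
  Tanaka: 1 + 9·2 + 12·2 + 8·1 + 7·0 + 13·3 = 90
  Quinn: 3 + 9·0 + 12·1 + 8·0 + 7·3 + 13·0 = 36
  Singh: 2 + 9·3 + 12·0 + 8·3 + 7·2 + 13·1 = 80
  Rossi: 0 + 9·1 + 12·3 + 8·2 + 7·1 + 13·2 = 94
Rossi has the highest total.

Rossi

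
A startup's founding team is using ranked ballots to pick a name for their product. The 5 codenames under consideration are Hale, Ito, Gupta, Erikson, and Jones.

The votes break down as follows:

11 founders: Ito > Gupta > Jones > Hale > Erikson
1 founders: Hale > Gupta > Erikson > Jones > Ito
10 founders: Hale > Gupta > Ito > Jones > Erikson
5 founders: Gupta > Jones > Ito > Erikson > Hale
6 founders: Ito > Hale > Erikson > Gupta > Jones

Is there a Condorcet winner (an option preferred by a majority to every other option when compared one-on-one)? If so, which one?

Ito

Head-to-head results (33 voters total):
Hale vs Ito: Ito wins 22–11.
Hale vs Gupta: Hale wins 17–16.
Hale vs Erikson: Hale wins 28–5.
Hale vs Jones: Hale wins 17–16.
Ito vs Gupta: Ito wins 17–16.
Ito vs Erikson: Ito wins 32–1.
Ito vs Jones: Ito wins 27–6.
Gupta vs Erikson: Gupta wins 27–6.
Gupta vs Jones: Gupta wins 33–0.
Erikson vs Jones: Jones wins 26–7.
Ito beats each rival — Hale (22–11), Gupta (17–16), Erikson (32–1), Jones (27–6) — so Ito is the Condorcet winner.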